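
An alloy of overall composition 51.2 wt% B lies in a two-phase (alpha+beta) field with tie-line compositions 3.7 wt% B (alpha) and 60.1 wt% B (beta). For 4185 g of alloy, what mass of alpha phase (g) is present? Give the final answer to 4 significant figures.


f_alpha = (C_beta - C0) / (C_beta - C_alpha)
f_alpha = (60.1 - 51.2) / (60.1 - 3.7) = 0.157801
m_alpha = f_alpha * m_total = 0.157801 * 4185 = 660.4 g


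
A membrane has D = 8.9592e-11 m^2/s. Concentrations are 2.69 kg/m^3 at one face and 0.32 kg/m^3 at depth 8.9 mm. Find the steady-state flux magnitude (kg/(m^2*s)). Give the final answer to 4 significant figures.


J = -D * (dC/dx) = D * (C1 - C2) / dx
J = 8.9592e-11 * (2.69 - 0.32) / 8.9e-03
J = 2.386e-08 kg/(m^2*s)


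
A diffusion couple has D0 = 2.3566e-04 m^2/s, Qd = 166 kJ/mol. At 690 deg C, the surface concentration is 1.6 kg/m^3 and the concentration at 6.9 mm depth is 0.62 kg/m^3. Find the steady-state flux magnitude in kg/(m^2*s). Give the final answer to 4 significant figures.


Step 1: D = D0 * exp(-Qd/(R*T))
T = 690 + 273.15 = 963.15 K
D = 2.3566e-04 * exp(-166e3 / (8.314 * 963.15)) = 2.34024e-13 m^2/s
Step 2: J = D * (C1 - C2) / dx
J = 2.34024e-13 * (1.6 - 0.62) / 6.9e-03
J = 3.324e-11 kg/(m^2*s)


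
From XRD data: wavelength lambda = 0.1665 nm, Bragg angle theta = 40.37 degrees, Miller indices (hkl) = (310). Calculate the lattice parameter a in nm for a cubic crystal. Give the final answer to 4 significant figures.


d = lambda / (2*sin(theta))
d = 0.1665 / (2*sin(40.37 deg))
d = 0.128528 nm
a = d * sqrt(h^2+k^2+l^2) = 0.128528 * sqrt(10)
a = 0.4064 nm


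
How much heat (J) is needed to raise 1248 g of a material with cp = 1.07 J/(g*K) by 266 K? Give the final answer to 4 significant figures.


Q = m * cp * dT
Q = 1248 * 1.07 * 266
Q = 355200 J


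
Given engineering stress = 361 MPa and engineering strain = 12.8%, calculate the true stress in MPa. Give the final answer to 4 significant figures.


sigma_true = sigma_eng * (1 + epsilon_eng)
sigma_true = 361 * (1 + 0.128)
sigma_true = 407.2 MPa


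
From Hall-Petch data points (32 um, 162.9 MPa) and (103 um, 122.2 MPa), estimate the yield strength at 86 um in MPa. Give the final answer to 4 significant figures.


sigma_y = sigma0 + k / sqrt(d)
1/sqrt(d1) = 1/sqrt(3.2e-05) = 176.777;  1/sqrt(d2) = 98.5329
k = (sigma1 - sigma2) / (1/sqrt(d1) - 1/sqrt(d2)) = (162.9 - 122.2) / (176.777 - 98.5329) = 0.520169 MPa*m^0.5
sigma0 = sigma1 - k/sqrt(d1) = 162.9 - 0.520169*176.777 = 70.9462 MPa
sigma_y(d3) = 70.9462 + 0.520169 / sqrt(8.6e-05) = 127 MPa


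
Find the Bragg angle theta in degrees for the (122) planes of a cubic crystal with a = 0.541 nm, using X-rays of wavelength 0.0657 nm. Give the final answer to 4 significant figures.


d = a / sqrt(h^2+k^2+l^2)
d = 0.541 / sqrt(9) = 0.180333 nm
lambda = 2*d*sin(theta)  =>  sin(theta) = lambda / (2*d)
sin(theta) = 0.0657 / (2 * 0.180333) = 0.182163
theta = 10.5 deg


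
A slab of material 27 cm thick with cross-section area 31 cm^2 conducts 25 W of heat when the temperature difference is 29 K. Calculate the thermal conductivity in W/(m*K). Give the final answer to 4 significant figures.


k = Q*L / (A*dT)
L = 0.27 m, A = 3.1e-03 m^2
k = 25 * 0.27 / (3.1e-03 * 29)
k = 75.08 W/(m*K)


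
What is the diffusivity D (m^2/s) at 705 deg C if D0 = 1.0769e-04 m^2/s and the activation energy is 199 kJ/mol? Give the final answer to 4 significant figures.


D = D0 * exp(-Qd / (R*T))
T = 978.15 K
D = 1.0769e-04 * exp(-199e3 / (8.314 * 978.15))
D = 2.54e-15 m^2/s


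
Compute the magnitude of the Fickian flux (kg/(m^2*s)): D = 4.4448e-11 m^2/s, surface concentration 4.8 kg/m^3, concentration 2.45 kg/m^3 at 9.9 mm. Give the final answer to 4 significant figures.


J = -D * (dC/dx) = D * (C1 - C2) / dx
J = 4.4448e-11 * (4.8 - 2.45) / 9.9e-03
J = 1.055e-08 kg/(m^2*s)


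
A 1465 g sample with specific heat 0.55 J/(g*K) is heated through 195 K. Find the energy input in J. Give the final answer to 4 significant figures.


Q = m * cp * dT
Q = 1465 * 0.55 * 195
Q = 157100 J


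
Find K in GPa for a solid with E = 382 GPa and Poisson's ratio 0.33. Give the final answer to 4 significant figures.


K = E / (3*(1-2*nu))
K = 382 / (3*(1-2*0.33))
K = 374.5 GPa


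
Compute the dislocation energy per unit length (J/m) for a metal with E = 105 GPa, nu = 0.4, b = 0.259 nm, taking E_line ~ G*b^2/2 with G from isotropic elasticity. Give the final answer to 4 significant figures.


Step 1: G = E / (2*(1+nu))
G = 105 / (2*(1+0.4)) = 37.5 GPa = 3.75e+10 Pa
Step 2: E_line = G*b^2/2
b = 0.259 nm = 2.59e-10 m
E_line = 0.5 * 3.75e+10 * (2.59e-10)^2 = 1.258e-09 J/m


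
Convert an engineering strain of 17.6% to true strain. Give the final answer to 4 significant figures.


epsilon_true = ln(1 + epsilon_eng)
epsilon_true = ln(1 + 0.176)
epsilon_true = 0.1621


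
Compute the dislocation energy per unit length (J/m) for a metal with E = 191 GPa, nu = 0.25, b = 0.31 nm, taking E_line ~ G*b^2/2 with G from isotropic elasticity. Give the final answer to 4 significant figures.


Step 1: G = E / (2*(1+nu))
G = 191 / (2*(1+0.25)) = 76.4 GPa = 7.64e+10 Pa
Step 2: E_line = G*b^2/2
b = 0.31 nm = 3.1e-10 m
E_line = 0.5 * 7.64e+10 * (3.1e-10)^2 = 3.671e-09 J/m


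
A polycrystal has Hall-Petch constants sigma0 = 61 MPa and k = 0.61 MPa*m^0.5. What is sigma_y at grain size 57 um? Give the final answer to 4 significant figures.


sigma_y = sigma0 + k / sqrt(d)
d = 57 um = 5.7e-05 m
sigma_y = 61 + 0.61 / sqrt(5.7e-05)
sigma_y = 141.8 MPa


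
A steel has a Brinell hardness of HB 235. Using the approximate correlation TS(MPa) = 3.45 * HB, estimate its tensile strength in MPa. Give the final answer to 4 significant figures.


TS (MPa) = 3.45 * HB
TS = 3.45 * 235
TS = 810.8 MPa


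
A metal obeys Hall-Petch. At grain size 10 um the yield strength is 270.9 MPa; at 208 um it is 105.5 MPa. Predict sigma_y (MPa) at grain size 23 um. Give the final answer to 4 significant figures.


sigma_y = sigma0 + k / sqrt(d)
1/sqrt(d1) = 1/sqrt(1e-05) = 316.228;  1/sqrt(d2) = 69.3375
k = (sigma1 - sigma2) / (1/sqrt(d1) - 1/sqrt(d2)) = (270.9 - 105.5) / (316.228 - 69.3375) = 0.669933 MPa*m^0.5
sigma0 = sigma1 - k/sqrt(d1) = 270.9 - 0.669933*316.228 = 59.0485 MPa
sigma_y(d3) = 59.0485 + 0.669933 / sqrt(2.3e-05) = 198.7 MPa


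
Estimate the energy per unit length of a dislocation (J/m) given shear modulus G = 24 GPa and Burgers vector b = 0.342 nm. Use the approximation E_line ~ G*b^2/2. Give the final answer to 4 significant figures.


E = G*b^2/2
b = 0.342 nm = 3.42e-10 m
G = 24 GPa = 2.4e+10 Pa
E = 0.5 * 2.4e+10 * (3.42e-10)^2
E = 1.404e-09 J/m


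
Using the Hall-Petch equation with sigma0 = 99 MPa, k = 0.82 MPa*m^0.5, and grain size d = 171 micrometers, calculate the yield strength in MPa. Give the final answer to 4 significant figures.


sigma_y = sigma0 + k / sqrt(d)
d = 171 um = 1.71e-04 m
sigma_y = 99 + 0.82 / sqrt(1.71e-04)
sigma_y = 161.7 MPa


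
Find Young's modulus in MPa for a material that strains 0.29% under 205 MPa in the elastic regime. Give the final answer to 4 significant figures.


E = sigma / epsilon
epsilon = 0.29% = 2.9e-03
E = 205 / 2.9e-03
E = 70690 MPa


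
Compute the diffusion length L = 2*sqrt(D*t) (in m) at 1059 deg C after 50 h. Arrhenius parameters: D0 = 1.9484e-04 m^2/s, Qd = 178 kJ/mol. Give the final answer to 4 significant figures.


Step 1: D = D0 * exp(-Qd/(R*T))
T = 1332.15 K
D = 1.9484e-04 * exp(-178e3 / (8.314 * 1332.15)) = 2.0413e-11 m^2/s
Step 2: L = 2*sqrt(D*t)
t = 50 h = 180000 s
L = 2*sqrt(2.0413e-11 * 180000) = 3.834e-03 m


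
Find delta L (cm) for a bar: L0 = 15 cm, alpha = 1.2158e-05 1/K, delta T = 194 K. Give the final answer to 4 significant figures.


dL = L0 * alpha * dT
dL = 15 * 1.2158e-05 * 194
dL = 0.03538 cm


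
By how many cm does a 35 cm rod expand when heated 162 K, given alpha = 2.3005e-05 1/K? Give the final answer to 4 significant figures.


dL = L0 * alpha * dT
dL = 35 * 2.3005e-05 * 162
dL = 0.1304 cm


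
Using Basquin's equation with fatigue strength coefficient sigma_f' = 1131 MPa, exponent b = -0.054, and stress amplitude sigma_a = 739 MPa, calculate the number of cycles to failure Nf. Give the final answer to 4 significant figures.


sigma_a = sigma_f' * (2*Nf)^b
2*Nf = (sigma_a / sigma_f')^(1/b)
2*Nf = (739 / 1131)^(1/-0.054)
2*Nf = 2645.81
Nf = 1323 cycles


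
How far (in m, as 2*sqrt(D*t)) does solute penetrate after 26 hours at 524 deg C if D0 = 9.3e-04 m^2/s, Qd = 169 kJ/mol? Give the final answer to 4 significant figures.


Step 1: D = D0 * exp(-Qd/(R*T))
T = 797.15 K
D = 9.3e-04 * exp(-169e3 / (8.314 * 797.15)) = 7.83545e-15 m^2/s
Step 2: L = 2*sqrt(D*t)
t = 26 h = 93600 s
L = 2*sqrt(7.83545e-15 * 93600) = 5.416e-05 m


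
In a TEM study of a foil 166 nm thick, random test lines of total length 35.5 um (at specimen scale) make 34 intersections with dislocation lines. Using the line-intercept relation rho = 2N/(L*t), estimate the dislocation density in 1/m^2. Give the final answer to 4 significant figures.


rho = 2N / (L * t)
L = 35.5 um = 3.55e-05 m, t = 166 nm = 1.66e-07 m
rho = 2 * 34 / (3.55e-05 * 1.66e-07)
rho = 1.154e+13 1/m^2


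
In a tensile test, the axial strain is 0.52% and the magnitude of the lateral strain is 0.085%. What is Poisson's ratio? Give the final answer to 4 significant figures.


nu = -epsilon_lat / epsilon_axial
Lateral strain is contraction (negative), so using magnitudes:
nu = 0.085 / 0.52
nu = 0.1635


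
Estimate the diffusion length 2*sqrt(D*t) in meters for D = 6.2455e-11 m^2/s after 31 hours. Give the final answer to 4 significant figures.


t = 31 hr = 111600 s
Diffusion length = 2*sqrt(D*t)
= 2*sqrt(6.2455e-11 * 111600)
= 5.28e-03 m


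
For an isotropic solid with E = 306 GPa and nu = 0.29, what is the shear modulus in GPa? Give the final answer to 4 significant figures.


G = E / (2*(1+nu))
G = 306 / (2*(1+0.29))
G = 118.6 GPa


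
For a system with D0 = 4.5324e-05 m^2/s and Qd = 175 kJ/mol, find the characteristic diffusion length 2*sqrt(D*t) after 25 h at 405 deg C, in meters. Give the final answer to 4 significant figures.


Step 1: D = D0 * exp(-Qd/(R*T))
T = 678.15 K
D = 4.5324e-05 * exp(-175e3 / (8.314 * 678.15)) = 1.50117e-18 m^2/s
Step 2: L = 2*sqrt(D*t)
t = 25 h = 90000 s
L = 2*sqrt(1.50117e-18 * 90000) = 7.351e-07 m


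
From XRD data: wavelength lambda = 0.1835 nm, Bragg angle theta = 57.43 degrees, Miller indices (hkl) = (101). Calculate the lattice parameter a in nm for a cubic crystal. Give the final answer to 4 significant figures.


d = lambda / (2*sin(theta))
d = 0.1835 / (2*sin(57.43 deg))
d = 0.108872 nm
a = d * sqrt(h^2+k^2+l^2) = 0.108872 * sqrt(2)
a = 0.154 nm


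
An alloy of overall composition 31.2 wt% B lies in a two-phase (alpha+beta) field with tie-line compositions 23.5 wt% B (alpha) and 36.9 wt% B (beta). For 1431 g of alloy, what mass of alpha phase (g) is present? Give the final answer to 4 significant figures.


f_alpha = (C_beta - C0) / (C_beta - C_alpha)
f_alpha = (36.9 - 31.2) / (36.9 - 23.5) = 0.425373
m_alpha = f_alpha * m_total = 0.425373 * 1431 = 608.7 g


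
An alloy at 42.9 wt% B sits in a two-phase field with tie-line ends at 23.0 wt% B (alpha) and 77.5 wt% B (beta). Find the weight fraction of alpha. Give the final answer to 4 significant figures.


f_alpha = (C_beta - C0) / (C_beta - C_alpha)
f_alpha = (77.5 - 42.9) / (77.5 - 23.0)
f_alpha = 0.6349


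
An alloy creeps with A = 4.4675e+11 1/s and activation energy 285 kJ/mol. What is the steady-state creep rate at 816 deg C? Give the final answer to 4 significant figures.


rate = A * exp(-Q / (R*T))
T = 816 + 273.15 = 1089.15 K
rate = 4.4675e+11 * exp(-285e3 / (8.314 * 1089.15))
rate = 9.577e-03 1/s


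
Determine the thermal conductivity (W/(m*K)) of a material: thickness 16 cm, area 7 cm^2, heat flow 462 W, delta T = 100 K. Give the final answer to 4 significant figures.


k = Q*L / (A*dT)
L = 0.16 m, A = 7e-04 m^2
k = 462 * 0.16 / (7e-04 * 100)
k = 1056 W/(m*K)


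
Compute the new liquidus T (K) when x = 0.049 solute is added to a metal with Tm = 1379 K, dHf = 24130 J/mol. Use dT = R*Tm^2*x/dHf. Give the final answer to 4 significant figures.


dT = R*Tm^2*x / dHf
dT = 8.314 * 1379^2 * 0.049 / 24130
dT = 32.1053 K
T_new = 1379 - 32.1053 = 1347 K


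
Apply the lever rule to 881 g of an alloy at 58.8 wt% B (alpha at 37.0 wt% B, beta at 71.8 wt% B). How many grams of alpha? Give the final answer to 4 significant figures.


f_alpha = (C_beta - C0) / (C_beta - C_alpha)
f_alpha = (71.8 - 58.8) / (71.8 - 37.0) = 0.373563
m_alpha = f_alpha * m_total = 0.373563 * 881 = 329.1 g


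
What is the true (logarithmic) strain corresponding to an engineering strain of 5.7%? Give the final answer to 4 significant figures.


epsilon_true = ln(1 + epsilon_eng)
epsilon_true = ln(1 + 0.057)
epsilon_true = 0.05543


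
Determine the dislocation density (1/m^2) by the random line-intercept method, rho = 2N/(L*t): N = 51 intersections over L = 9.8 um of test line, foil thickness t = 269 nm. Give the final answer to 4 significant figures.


rho = 2N / (L * t)
L = 9.8 um = 9.8e-06 m, t = 269 nm = 2.69e-07 m
rho = 2 * 51 / (9.8e-06 * 2.69e-07)
rho = 3.869e+13 1/m^2


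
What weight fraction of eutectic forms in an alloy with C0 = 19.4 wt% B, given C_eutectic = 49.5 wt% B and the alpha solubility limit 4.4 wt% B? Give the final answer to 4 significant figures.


f_primary = (C_e - C0) / (C_e - C_alpha_max)
f_primary = (49.5 - 19.4) / (49.5 - 4.4)
f_primary = 0.667406
f_eutectic = 1 - 0.667406 = 0.3326


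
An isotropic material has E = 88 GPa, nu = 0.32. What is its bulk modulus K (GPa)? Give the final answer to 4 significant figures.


K = E / (3*(1-2*nu))
K = 88 / (3*(1-2*0.32))
K = 81.48 GPa


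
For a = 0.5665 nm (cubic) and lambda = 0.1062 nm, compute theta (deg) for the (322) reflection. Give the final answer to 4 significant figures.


d = a / sqrt(h^2+k^2+l^2)
d = 0.5665 / sqrt(17) = 0.137396 nm
lambda = 2*d*sin(theta)  =>  sin(theta) = lambda / (2*d)
sin(theta) = 0.1062 / (2 * 0.137396) = 0.386473
theta = 22.74 deg


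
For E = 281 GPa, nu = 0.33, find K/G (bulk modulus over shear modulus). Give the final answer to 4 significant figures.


G = E / (2*(1+nu))
G = 281 / (2*(1+0.33)) = 105.639 GPa
K = E / (3*(1-2*nu))
K = 281 / (3*(1-2*0.33)) = 275.49 GPa
K/G = 275.49 / 105.639 = 2.608


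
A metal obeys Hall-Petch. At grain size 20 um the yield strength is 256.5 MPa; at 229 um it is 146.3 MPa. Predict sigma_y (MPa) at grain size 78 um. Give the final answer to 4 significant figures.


sigma_y = sigma0 + k / sqrt(d)
1/sqrt(d1) = 1/sqrt(2e-05) = 223.607;  1/sqrt(d2) = 66.0819
k = (sigma1 - sigma2) / (1/sqrt(d1) - 1/sqrt(d2)) = (256.5 - 146.3) / (223.607 - 66.0819) = 0.699572 MPa*m^0.5
sigma0 = sigma1 - k/sqrt(d1) = 256.5 - 0.699572*223.607 = 100.071 MPa
sigma_y(d3) = 100.071 + 0.699572 / sqrt(7.8e-05) = 179.3 MPa


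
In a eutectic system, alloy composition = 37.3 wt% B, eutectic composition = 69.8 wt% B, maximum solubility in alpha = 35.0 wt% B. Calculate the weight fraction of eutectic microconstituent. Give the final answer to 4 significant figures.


f_primary = (C_e - C0) / (C_e - C_alpha_max)
f_primary = (69.8 - 37.3) / (69.8 - 35.0)
f_primary = 0.933908
f_eutectic = 1 - 0.933908 = 0.06609


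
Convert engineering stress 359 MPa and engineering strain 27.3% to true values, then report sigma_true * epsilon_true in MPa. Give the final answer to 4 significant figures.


sigma_true = sigma_eng * (1 + epsilon_eng)
sigma_true = 359 * (1 + 0.273) = 457.007 MPa
epsilon_true = ln(1 + epsilon_eng)
epsilon_true = ln(1 + 0.273) = 0.241376
sigma_true * epsilon_true = 457.007 * 0.241376 = 110.3 MPa


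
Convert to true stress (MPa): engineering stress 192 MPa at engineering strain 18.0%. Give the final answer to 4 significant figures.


sigma_true = sigma_eng * (1 + epsilon_eng)
sigma_true = 192 * (1 + 0.18)
sigma_true = 226.6 MPa


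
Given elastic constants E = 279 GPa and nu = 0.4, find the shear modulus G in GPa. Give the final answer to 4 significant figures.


G = E / (2*(1+nu))
G = 279 / (2*(1+0.4))
G = 99.64 GPa


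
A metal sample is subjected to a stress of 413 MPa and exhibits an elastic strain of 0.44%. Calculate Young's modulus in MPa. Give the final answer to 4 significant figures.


E = sigma / epsilon
epsilon = 0.44% = 4.4e-03
E = 413 / 4.4e-03
E = 93860 MPa


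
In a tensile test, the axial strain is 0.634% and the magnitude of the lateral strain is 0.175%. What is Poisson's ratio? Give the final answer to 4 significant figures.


nu = -epsilon_lat / epsilon_axial
Lateral strain is contraction (negative), so using magnitudes:
nu = 0.175 / 0.634
nu = 0.276


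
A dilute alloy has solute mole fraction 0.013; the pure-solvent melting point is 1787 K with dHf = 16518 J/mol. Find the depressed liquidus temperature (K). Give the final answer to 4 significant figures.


dT = R*Tm^2*x / dHf
dT = 8.314 * 1787^2 * 0.013 / 16518
dT = 20.8951 K
T_new = 1787 - 20.8951 = 1766 K


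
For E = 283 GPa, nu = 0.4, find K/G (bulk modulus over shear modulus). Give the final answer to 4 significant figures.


G = E / (2*(1+nu))
G = 283 / (2*(1+0.4)) = 101.071 GPa
K = E / (3*(1-2*nu))
K = 283 / (3*(1-2*0.4)) = 471.667 GPa
K/G = 471.667 / 101.071 = 4.667


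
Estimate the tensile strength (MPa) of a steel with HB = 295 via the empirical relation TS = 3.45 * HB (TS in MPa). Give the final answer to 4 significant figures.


TS (MPa) = 3.45 * HB
TS = 3.45 * 295
TS = 1018 MPa


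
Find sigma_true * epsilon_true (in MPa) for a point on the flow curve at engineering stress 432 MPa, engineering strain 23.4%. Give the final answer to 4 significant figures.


sigma_true = sigma_eng * (1 + epsilon_eng)
sigma_true = 432 * (1 + 0.234) = 533.088 MPa
epsilon_true = ln(1 + epsilon_eng)
epsilon_true = ln(1 + 0.234) = 0.210261
sigma_true * epsilon_true = 533.088 * 0.210261 = 112.1 MPa


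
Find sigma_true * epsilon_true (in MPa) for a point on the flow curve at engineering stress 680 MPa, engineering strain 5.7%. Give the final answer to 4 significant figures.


sigma_true = sigma_eng * (1 + epsilon_eng)
sigma_true = 680 * (1 + 0.057) = 718.76 MPa
epsilon_true = ln(1 + epsilon_eng)
epsilon_true = ln(1 + 0.057) = 0.0554347
sigma_true * epsilon_true = 718.76 * 0.0554347 = 39.84 MPa


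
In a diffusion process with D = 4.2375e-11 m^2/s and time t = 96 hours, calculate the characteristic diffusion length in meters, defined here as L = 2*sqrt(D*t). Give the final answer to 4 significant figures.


t = 96 hr = 345600 s
Diffusion length = 2*sqrt(D*t)
= 2*sqrt(4.2375e-11 * 345600)
= 7.654e-03 m


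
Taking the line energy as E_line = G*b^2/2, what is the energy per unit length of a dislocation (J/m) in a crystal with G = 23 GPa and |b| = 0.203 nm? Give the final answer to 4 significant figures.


E = G*b^2/2
b = 0.203 nm = 2.03e-10 m
G = 23 GPa = 2.3e+10 Pa
E = 0.5 * 2.3e+10 * (2.03e-10)^2
E = 4.739e-10 J/m


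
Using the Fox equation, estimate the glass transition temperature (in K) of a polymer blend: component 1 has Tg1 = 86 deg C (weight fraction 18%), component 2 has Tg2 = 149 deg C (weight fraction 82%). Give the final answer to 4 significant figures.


1/Tg = w1/Tg1 + w2/Tg2 (in Kelvin)
Tg1 = 359.15 K, Tg2 = 422.15 K
1/Tg = 0.18/359.15 + 0.82/422.15
Tg = 409.2 K


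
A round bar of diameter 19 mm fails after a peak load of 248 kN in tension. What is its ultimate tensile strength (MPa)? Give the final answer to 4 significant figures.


A0 = pi*(d/2)^2 = pi*(19/2)^2 = 283.529 mm^2
UTS = F_max / A0 = 248*1000 / 283.529
UTS = 874.7 MPa


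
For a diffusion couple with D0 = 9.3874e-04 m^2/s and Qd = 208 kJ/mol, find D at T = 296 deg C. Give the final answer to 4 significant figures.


D = D0 * exp(-Qd / (R*T))
T = 569.15 K
D = 9.3874e-04 * exp(-208e3 / (8.314 * 569.15))
D = 7.627e-23 m^2/s


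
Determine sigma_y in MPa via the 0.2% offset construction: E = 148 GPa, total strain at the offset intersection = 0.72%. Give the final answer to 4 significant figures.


Offset strain = 0.002
Elastic strain at yield = total_strain - offset = 7.2e-03 - 0.002 = 5.2e-03
sigma_y = E * elastic_strain = 148000 * 5.2e-03
sigma_y = 769.6 MPa


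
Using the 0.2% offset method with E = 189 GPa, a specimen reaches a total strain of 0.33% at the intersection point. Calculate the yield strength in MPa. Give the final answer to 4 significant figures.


Offset strain = 0.002
Elastic strain at yield = total_strain - offset = 3.3e-03 - 0.002 = 1.3e-03
sigma_y = E * elastic_strain = 189000 * 1.3e-03
sigma_y = 245.7 MPa


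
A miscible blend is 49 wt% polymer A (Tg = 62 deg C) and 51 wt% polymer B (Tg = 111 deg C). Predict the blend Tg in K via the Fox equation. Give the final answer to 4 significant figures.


1/Tg = w1/Tg1 + w2/Tg2 (in Kelvin)
Tg1 = 335.15 K, Tg2 = 384.15 K
1/Tg = 0.49/335.15 + 0.51/384.15
Tg = 358.5 K


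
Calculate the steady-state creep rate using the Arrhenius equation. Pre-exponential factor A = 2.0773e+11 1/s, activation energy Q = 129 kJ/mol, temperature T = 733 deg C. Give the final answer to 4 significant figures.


rate = A * exp(-Q / (R*T))
T = 733 + 273.15 = 1006.15 K
rate = 2.0773e+11 * exp(-129e3 / (8.314 * 1006.15))
rate = 41700 1/s


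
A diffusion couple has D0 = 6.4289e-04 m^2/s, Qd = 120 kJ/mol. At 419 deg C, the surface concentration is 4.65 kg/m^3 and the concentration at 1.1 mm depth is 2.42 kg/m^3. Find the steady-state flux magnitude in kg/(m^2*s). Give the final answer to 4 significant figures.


Step 1: D = D0 * exp(-Qd/(R*T))
T = 419 + 273.15 = 692.15 K
D = 6.4289e-04 * exp(-120e3 / (8.314 * 692.15)) = 5.64602e-13 m^2/s
Step 2: J = D * (C1 - C2) / dx
J = 5.64602e-13 * (4.65 - 2.42) / 1.1e-03
J = 1.145e-09 kg/(m^2*s)


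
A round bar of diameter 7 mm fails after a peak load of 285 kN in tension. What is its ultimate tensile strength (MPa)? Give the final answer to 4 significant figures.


A0 = pi*(d/2)^2 = pi*(7/2)^2 = 38.4845 mm^2
UTS = F_max / A0 = 285*1000 / 38.4845
UTS = 7406 MPa


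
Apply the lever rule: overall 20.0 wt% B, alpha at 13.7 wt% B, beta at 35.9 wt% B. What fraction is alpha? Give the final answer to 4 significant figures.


f_alpha = (C_beta - C0) / (C_beta - C_alpha)
f_alpha = (35.9 - 20.0) / (35.9 - 13.7)
f_alpha = 0.7162


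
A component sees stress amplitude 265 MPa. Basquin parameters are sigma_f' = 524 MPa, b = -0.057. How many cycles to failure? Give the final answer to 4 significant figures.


sigma_a = sigma_f' * (2*Nf)^b
2*Nf = (sigma_a / sigma_f')^(1/b)
2*Nf = (265 / 524)^(1/-0.057)
2*Nf = 156488
Nf = 78240 cycles


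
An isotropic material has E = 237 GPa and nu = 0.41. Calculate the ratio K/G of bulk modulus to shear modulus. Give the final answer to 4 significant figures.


G = E / (2*(1+nu))
G = 237 / (2*(1+0.41)) = 84.0426 GPa
K = E / (3*(1-2*nu))
K = 237 / (3*(1-2*0.41)) = 438.889 GPa
K/G = 438.889 / 84.0426 = 5.222


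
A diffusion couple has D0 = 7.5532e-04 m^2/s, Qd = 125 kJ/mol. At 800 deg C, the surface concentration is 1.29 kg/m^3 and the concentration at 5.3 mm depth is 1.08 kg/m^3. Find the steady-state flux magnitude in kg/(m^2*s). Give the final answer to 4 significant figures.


Step 1: D = D0 * exp(-Qd/(R*T))
T = 800 + 273.15 = 1073.15 K
D = 7.5532e-04 * exp(-125e3 / (8.314 * 1073.15)) = 6.21792e-10 m^2/s
Step 2: J = D * (C1 - C2) / dx
J = 6.21792e-10 * (1.29 - 1.08) / 5.3e-03
J = 2.464e-08 kg/(m^2*s)


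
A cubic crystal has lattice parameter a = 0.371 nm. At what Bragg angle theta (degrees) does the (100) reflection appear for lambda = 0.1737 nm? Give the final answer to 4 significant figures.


d = a / sqrt(h^2+k^2+l^2)
d = 0.371 / sqrt(1) = 0.371 nm
lambda = 2*d*sin(theta)  =>  sin(theta) = lambda / (2*d)
sin(theta) = 0.1737 / (2 * 0.371) = 0.234097
theta = 13.54 deg


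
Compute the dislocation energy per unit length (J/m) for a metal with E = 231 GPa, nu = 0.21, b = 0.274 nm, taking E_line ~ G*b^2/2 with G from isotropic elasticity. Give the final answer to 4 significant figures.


Step 1: G = E / (2*(1+nu))
G = 231 / (2*(1+0.21)) = 95.4545 GPa = 9.54545e+10 Pa
Step 2: E_line = G*b^2/2
b = 0.274 nm = 2.74e-10 m
E_line = 0.5 * 9.54545e+10 * (2.74e-10)^2 = 3.583e-09 J/m


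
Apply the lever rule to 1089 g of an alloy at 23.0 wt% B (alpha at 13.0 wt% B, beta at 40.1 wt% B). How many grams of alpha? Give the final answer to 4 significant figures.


f_alpha = (C_beta - C0) / (C_beta - C_alpha)
f_alpha = (40.1 - 23.0) / (40.1 - 13.0) = 0.630996
m_alpha = f_alpha * m_total = 0.630996 * 1089 = 687.2 g


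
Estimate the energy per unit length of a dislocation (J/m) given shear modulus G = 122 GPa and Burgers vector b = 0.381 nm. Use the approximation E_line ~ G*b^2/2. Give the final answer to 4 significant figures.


E = G*b^2/2
b = 0.381 nm = 3.81e-10 m
G = 122 GPa = 1.22e+11 Pa
E = 0.5 * 1.22e+11 * (3.81e-10)^2
E = 8.855e-09 J/m


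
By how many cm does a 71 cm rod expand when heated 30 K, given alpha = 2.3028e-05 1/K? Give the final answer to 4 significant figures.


dL = L0 * alpha * dT
dL = 71 * 2.3028e-05 * 30
dL = 0.04905 cm


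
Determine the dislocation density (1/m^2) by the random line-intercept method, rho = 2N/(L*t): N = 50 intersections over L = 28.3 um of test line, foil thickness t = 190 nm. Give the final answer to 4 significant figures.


rho = 2N / (L * t)
L = 28.3 um = 2.83e-05 m, t = 190 nm = 1.9e-07 m
rho = 2 * 50 / (2.83e-05 * 1.9e-07)
rho = 1.86e+13 1/m^2


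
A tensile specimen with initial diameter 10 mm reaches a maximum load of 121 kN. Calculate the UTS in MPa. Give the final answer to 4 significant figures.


A0 = pi*(d/2)^2 = pi*(10/2)^2 = 78.5398 mm^2
UTS = F_max / A0 = 121*1000 / 78.5398
UTS = 1541 MPa


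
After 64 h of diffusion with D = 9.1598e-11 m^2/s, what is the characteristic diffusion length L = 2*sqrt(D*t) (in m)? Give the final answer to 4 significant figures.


t = 64 hr = 230400 s
Diffusion length = 2*sqrt(D*t)
= 2*sqrt(9.1598e-11 * 230400)
= 9.188e-03 m


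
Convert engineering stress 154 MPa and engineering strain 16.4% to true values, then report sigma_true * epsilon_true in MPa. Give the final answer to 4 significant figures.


sigma_true = sigma_eng * (1 + epsilon_eng)
sigma_true = 154 * (1 + 0.164) = 179.256 MPa
epsilon_true = ln(1 + epsilon_eng)
epsilon_true = ln(1 + 0.164) = 0.151862
sigma_true * epsilon_true = 179.256 * 0.151862 = 27.22 MPa


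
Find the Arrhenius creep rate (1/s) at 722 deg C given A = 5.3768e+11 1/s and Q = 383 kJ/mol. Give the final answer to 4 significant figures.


rate = A * exp(-Q / (R*T))
T = 722 + 273.15 = 995.15 K
rate = 5.3768e+11 * exp(-383e3 / (8.314 * 995.15))
rate = 4.231e-09 1/s


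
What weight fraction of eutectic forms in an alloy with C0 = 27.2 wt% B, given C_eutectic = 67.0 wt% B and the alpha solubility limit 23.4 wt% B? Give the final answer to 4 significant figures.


f_primary = (C_e - C0) / (C_e - C_alpha_max)
f_primary = (67.0 - 27.2) / (67.0 - 23.4)
f_primary = 0.912844
f_eutectic = 1 - 0.912844 = 0.08716


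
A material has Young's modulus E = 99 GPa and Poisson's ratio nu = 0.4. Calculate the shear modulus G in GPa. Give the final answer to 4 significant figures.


G = E / (2*(1+nu))
G = 99 / (2*(1+0.4))
G = 35.36 GPa


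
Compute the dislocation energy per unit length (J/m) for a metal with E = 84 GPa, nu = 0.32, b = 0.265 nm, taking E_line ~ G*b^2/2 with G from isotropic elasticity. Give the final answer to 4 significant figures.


Step 1: G = E / (2*(1+nu))
G = 84 / (2*(1+0.32)) = 31.8182 GPa = 3.18182e+10 Pa
Step 2: E_line = G*b^2/2
b = 0.265 nm = 2.65e-10 m
E_line = 0.5 * 3.18182e+10 * (2.65e-10)^2 = 1.117e-09 J/m


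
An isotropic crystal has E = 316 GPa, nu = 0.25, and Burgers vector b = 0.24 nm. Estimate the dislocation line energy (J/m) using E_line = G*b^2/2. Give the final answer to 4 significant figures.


Step 1: G = E / (2*(1+nu))
G = 316 / (2*(1+0.25)) = 126.4 GPa = 1.264e+11 Pa
Step 2: E_line = G*b^2/2
b = 0.24 nm = 2.4e-10 m
E_line = 0.5 * 1.264e+11 * (2.4e-10)^2 = 3.64e-09 J/m


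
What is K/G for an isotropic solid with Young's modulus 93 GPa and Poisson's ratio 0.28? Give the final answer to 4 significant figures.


G = E / (2*(1+nu))
G = 93 / (2*(1+0.28)) = 36.3281 GPa
K = E / (3*(1-2*nu))
K = 93 / (3*(1-2*0.28)) = 70.4545 GPa
K/G = 70.4545 / 36.3281 = 1.939


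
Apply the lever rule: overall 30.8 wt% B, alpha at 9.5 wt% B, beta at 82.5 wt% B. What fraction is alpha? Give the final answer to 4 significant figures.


f_alpha = (C_beta - C0) / (C_beta - C_alpha)
f_alpha = (82.5 - 30.8) / (82.5 - 9.5)
f_alpha = 0.7082


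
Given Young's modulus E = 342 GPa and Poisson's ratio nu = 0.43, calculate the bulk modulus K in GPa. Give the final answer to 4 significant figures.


K = E / (3*(1-2*nu))
K = 342 / (3*(1-2*0.43))
K = 814.3 GPa


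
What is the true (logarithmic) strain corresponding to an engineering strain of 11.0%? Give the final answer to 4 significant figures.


epsilon_true = ln(1 + epsilon_eng)
epsilon_true = ln(1 + 0.11)
epsilon_true = 0.1044


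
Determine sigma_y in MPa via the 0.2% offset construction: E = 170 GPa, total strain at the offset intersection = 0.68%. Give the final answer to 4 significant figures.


Offset strain = 0.002
Elastic strain at yield = total_strain - offset = 6.8e-03 - 0.002 = 4.8e-03
sigma_y = E * elastic_strain = 170000 * 4.8e-03
sigma_y = 816 MPa


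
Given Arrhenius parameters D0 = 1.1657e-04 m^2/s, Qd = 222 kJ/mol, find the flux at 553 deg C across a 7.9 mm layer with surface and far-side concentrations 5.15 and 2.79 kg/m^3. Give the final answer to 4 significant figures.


Step 1: D = D0 * exp(-Qd/(R*T))
T = 553 + 273.15 = 826.15 K
D = 1.1657e-04 * exp(-222e3 / (8.314 * 826.15)) = 1.07097e-18 m^2/s
Step 2: J = D * (C1 - C2) / dx
J = 1.07097e-18 * (5.15 - 2.79) / 7.9e-03
J = 3.199e-16 kg/(m^2*s)


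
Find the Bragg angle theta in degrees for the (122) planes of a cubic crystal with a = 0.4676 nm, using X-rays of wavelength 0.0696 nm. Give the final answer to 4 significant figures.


d = a / sqrt(h^2+k^2+l^2)
d = 0.4676 / sqrt(9) = 0.155867 nm
lambda = 2*d*sin(theta)  =>  sin(theta) = lambda / (2*d)
sin(theta) = 0.0696 / (2 * 0.155867) = 0.223268
theta = 12.9 deg


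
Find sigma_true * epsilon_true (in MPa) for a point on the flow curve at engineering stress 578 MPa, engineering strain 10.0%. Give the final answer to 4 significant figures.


sigma_true = sigma_eng * (1 + epsilon_eng)
sigma_true = 578 * (1 + 0.1) = 635.8 MPa
epsilon_true = ln(1 + epsilon_eng)
epsilon_true = ln(1 + 0.1) = 0.0953102
sigma_true * epsilon_true = 635.8 * 0.0953102 = 60.6 MPa


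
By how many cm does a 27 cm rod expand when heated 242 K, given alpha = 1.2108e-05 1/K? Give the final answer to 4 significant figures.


dL = L0 * alpha * dT
dL = 27 * 1.2108e-05 * 242
dL = 0.07911 cm


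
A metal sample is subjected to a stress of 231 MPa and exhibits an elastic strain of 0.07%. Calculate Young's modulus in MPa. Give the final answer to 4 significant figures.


E = sigma / epsilon
epsilon = 0.07% = 7e-04
E = 231 / 7e-04
E = 330000 MPa


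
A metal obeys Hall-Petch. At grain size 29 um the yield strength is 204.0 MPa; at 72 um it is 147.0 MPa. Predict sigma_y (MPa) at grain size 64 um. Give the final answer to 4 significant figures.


sigma_y = sigma0 + k / sqrt(d)
1/sqrt(d1) = 1/sqrt(2.9e-05) = 185.695;  1/sqrt(d2) = 117.851
k = (sigma1 - sigma2) / (1/sqrt(d1) - 1/sqrt(d2)) = (204.0 - 147.0) / (185.695 - 117.851) = 0.84016 MPa*m^0.5
sigma0 = sigma1 - k/sqrt(d1) = 204.0 - 0.84016*185.695 = 47.9862 MPa
sigma_y(d3) = 47.9862 + 0.84016 / sqrt(6.4e-05) = 153 MPa


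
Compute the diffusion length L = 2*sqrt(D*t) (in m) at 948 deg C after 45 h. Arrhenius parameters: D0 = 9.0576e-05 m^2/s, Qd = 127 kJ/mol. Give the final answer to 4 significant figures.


Step 1: D = D0 * exp(-Qd/(R*T))
T = 1221.15 K
D = 9.0576e-05 * exp(-127e3 / (8.314 * 1221.15)) = 3.34501e-10 m^2/s
Step 2: L = 2*sqrt(D*t)
t = 45 h = 162000 s
L = 2*sqrt(3.34501e-10 * 162000) = 0.01472 m


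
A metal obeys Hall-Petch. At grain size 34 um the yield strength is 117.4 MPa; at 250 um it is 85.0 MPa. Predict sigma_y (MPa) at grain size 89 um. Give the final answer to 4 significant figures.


sigma_y = sigma0 + k / sqrt(d)
1/sqrt(d1) = 1/sqrt(3.4e-05) = 171.499;  1/sqrt(d2) = 63.2456
k = (sigma1 - sigma2) / (1/sqrt(d1) - 1/sqrt(d2)) = (117.4 - 85.0) / (171.499 - 63.2456) = 0.299299 MPa*m^0.5
sigma0 = sigma1 - k/sqrt(d1) = 117.4 - 0.299299*171.499 = 66.0707 MPa
sigma_y(d3) = 66.0707 + 0.299299 / sqrt(8.9e-05) = 97.8 MPa


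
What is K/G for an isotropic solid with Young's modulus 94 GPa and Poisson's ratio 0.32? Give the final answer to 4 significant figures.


G = E / (2*(1+nu))
G = 94 / (2*(1+0.32)) = 35.6061 GPa
K = E / (3*(1-2*nu))
K = 94 / (3*(1-2*0.32)) = 87.037 GPa
K/G = 87.037 / 35.6061 = 2.444


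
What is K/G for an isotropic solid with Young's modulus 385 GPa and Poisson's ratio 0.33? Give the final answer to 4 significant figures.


G = E / (2*(1+nu))
G = 385 / (2*(1+0.33)) = 144.737 GPa
K = E / (3*(1-2*nu))
K = 385 / (3*(1-2*0.33)) = 377.451 GPa
K/G = 377.451 / 144.737 = 2.608


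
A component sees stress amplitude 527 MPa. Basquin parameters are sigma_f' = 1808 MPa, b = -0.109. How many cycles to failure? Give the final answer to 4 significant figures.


sigma_a = sigma_f' * (2*Nf)^b
2*Nf = (sigma_a / sigma_f')^(1/b)
2*Nf = (527 / 1808)^(1/-0.109)
2*Nf = 81623.4
Nf = 40810 cycles


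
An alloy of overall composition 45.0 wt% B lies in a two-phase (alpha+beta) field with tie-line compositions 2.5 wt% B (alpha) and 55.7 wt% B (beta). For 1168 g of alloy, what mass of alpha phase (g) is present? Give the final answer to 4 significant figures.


f_alpha = (C_beta - C0) / (C_beta - C_alpha)
f_alpha = (55.7 - 45.0) / (55.7 - 2.5) = 0.201128
m_alpha = f_alpha * m_total = 0.201128 * 1168 = 234.9 g


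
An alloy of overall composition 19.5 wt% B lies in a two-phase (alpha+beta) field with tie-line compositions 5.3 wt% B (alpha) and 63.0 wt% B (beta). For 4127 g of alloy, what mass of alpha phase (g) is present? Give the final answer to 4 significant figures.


f_alpha = (C_beta - C0) / (C_beta - C_alpha)
f_alpha = (63.0 - 19.5) / (63.0 - 5.3) = 0.753899
m_alpha = f_alpha * m_total = 0.753899 * 4127 = 3111 g


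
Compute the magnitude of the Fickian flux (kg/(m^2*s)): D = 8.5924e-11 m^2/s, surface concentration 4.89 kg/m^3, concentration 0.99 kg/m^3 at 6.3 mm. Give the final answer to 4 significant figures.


J = -D * (dC/dx) = D * (C1 - C2) / dx
J = 8.5924e-11 * (4.89 - 0.99) / 6.3e-03
J = 5.319e-08 kg/(m^2*s)


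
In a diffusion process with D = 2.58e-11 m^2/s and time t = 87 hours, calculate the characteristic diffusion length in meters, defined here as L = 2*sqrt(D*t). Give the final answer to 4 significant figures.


t = 87 hr = 313200 s
Diffusion length = 2*sqrt(D*t)
= 2*sqrt(2.58e-11 * 313200)
= 5.685e-03 m


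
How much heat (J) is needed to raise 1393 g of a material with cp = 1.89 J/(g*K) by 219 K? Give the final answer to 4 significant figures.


Q = m * cp * dT
Q = 1393 * 1.89 * 219
Q = 576600 J


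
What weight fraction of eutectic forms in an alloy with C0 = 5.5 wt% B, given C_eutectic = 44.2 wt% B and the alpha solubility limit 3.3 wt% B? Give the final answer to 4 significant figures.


f_primary = (C_e - C0) / (C_e - C_alpha_max)
f_primary = (44.2 - 5.5) / (44.2 - 3.3)
f_primary = 0.94621
f_eutectic = 1 - 0.94621 = 0.05379


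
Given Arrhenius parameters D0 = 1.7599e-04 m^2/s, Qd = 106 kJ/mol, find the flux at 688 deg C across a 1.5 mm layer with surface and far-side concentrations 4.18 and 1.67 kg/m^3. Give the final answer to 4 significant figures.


Step 1: D = D0 * exp(-Qd/(R*T))
T = 688 + 273.15 = 961.15 K
D = 1.7599e-04 * exp(-106e3 / (8.314 * 961.15)) = 3.05215e-10 m^2/s
Step 2: J = D * (C1 - C2) / dx
J = 3.05215e-10 * (4.18 - 1.67) / 1.5e-03
J = 5.107e-07 kg/(m^2*s)


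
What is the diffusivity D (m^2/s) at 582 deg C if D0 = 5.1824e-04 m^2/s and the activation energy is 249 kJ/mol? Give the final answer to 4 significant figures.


D = D0 * exp(-Qd / (R*T))
T = 855.15 K
D = 5.1824e-04 * exp(-249e3 / (8.314 * 855.15))
D = 3.195e-19 m^2/s


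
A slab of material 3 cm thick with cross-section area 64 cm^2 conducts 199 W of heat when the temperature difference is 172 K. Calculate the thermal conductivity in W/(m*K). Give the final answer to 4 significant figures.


k = Q*L / (A*dT)
L = 0.03 m, A = 6.4e-03 m^2
k = 199 * 0.03 / (6.4e-03 * 172)
k = 5.423 W/(m*K)


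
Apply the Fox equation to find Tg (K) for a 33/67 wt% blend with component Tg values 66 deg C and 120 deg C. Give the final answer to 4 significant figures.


1/Tg = w1/Tg1 + w2/Tg2 (in Kelvin)
Tg1 = 339.15 K, Tg2 = 393.15 K
1/Tg = 0.33/339.15 + 0.67/393.15
Tg = 373.5 K


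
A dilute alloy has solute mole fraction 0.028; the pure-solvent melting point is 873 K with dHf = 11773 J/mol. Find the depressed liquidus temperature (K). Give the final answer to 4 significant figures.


dT = R*Tm^2*x / dHf
dT = 8.314 * 873^2 * 0.028 / 11773
dT = 15.0699 K
T_new = 873 - 15.0699 = 857.9 K


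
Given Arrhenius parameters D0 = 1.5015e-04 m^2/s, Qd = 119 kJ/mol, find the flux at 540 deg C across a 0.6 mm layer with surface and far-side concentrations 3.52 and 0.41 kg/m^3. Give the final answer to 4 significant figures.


Step 1: D = D0 * exp(-Qd/(R*T))
T = 540 + 273.15 = 813.15 K
D = 1.5015e-04 * exp(-119e3 / (8.314 * 813.15)) = 3.40407e-12 m^2/s
Step 2: J = D * (C1 - C2) / dx
J = 3.40407e-12 * (3.52 - 0.41) / 6e-04
J = 1.764e-08 kg/(m^2*s)


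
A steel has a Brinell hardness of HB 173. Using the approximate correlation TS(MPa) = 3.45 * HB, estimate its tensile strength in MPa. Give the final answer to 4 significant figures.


TS (MPa) = 3.45 * HB
TS = 3.45 * 173
TS = 596.9 MPa


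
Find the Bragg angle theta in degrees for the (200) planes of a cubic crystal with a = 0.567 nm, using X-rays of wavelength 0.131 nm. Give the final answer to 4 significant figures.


d = a / sqrt(h^2+k^2+l^2)
d = 0.567 / sqrt(4) = 0.2835 nm
lambda = 2*d*sin(theta)  =>  sin(theta) = lambda / (2*d)
sin(theta) = 0.131 / (2 * 0.2835) = 0.231041
theta = 13.36 deg


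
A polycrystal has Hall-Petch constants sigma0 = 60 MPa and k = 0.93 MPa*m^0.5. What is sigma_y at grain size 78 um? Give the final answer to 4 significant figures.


sigma_y = sigma0 + k / sqrt(d)
d = 78 um = 7.8e-05 m
sigma_y = 60 + 0.93 / sqrt(7.8e-05)
sigma_y = 165.3 MPa


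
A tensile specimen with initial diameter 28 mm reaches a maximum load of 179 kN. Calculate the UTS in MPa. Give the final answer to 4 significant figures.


A0 = pi*(d/2)^2 = pi*(28/2)^2 = 615.752 mm^2
UTS = F_max / A0 = 179*1000 / 615.752
UTS = 290.7 MPa


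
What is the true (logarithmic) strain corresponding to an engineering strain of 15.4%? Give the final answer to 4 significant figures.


epsilon_true = ln(1 + epsilon_eng)
epsilon_true = ln(1 + 0.154)
epsilon_true = 0.1432


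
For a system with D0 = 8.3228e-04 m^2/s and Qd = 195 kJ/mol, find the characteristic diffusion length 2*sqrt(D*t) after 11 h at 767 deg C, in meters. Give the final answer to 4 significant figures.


Step 1: D = D0 * exp(-Qd/(R*T))
T = 1040.15 K
D = 8.3228e-04 * exp(-195e3 / (8.314 * 1040.15)) = 1.3407e-13 m^2/s
Step 2: L = 2*sqrt(D*t)
t = 11 h = 39600 s
L = 2*sqrt(1.3407e-13 * 39600) = 1.457e-04 m


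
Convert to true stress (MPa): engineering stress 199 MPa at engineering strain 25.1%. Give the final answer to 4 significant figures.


sigma_true = sigma_eng * (1 + epsilon_eng)
sigma_true = 199 * (1 + 0.251)
sigma_true = 248.9 MPa
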